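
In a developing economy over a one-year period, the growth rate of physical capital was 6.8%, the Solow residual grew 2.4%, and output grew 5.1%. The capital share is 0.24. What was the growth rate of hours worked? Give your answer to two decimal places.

Labor's share = 1 − 0.24 = 0.76.
gY = gA + 0.24×6.8 + 0.76×g.
0.76×g = 5.1 − 2.4 − 1.632 = 1.068.
g = 1.068 / 0.76 = 1.4053%.

Hours worked growth was 1.41%.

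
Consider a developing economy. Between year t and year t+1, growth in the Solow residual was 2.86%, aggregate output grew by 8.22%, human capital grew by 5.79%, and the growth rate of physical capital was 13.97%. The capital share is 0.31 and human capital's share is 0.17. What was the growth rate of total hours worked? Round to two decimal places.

0.09%

Labor's share = 1 − 0.31 − 0.17 = 0.52.
gY = gA + 0.31×13.97 + 0.17×5.79 + 0.52×g.
0.52×g = 8.22 − 2.86 − 5.315 = 0.045.
g = 0.045 / 0.52 = 0.0865%.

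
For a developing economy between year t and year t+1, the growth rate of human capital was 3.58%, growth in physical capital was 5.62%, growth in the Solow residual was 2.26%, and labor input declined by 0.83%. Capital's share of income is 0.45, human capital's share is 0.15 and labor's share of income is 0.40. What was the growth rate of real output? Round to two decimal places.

Labor's share = 1 − 0.45 − 0.15 = 0.4.
Physical capital: 0.45 × 5.62 = 2.529 pp.
Human capital: 0.15 × 3.58 = 0.537 pp.
Labor input: 0.4 × (-0.83) = -0.332 pp.
Output growth = 2.26 + 2.734 = 4.994%.

Real output grew 4.99%.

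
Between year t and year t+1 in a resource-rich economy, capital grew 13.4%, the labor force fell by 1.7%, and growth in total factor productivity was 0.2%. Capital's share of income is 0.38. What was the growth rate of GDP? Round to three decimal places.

GDP grew 4.238%.

Labor's share = 1 − 0.38 = 0.62.
Capital: 0.38 × 13.4 = 5.092 pp.
The labor force: 0.62 × (-1.7) = -1.054 pp.
Output growth = 0.2 + 4.038 = 4.238%.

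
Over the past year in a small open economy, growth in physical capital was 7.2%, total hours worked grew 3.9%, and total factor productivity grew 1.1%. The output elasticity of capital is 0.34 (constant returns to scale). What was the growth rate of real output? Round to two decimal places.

Real output grew 6.12%.

Labor's share = 1 − 0.34 = 0.66.
Physical capital: 0.34 × 7.2 = 2.448 pp.
Total hours worked: 0.66 × 3.9 = 2.574 pp.
Output growth = 1.1 + 5.022 = 6.122%.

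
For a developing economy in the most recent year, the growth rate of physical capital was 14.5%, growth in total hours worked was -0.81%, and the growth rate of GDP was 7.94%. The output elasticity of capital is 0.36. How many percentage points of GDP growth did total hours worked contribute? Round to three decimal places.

-0.518 percentage points

Labor's share = 1 − 0.36 = 0.64.
Contribution = share × growth = 0.64 × (-0.81) = -0.5184 pp.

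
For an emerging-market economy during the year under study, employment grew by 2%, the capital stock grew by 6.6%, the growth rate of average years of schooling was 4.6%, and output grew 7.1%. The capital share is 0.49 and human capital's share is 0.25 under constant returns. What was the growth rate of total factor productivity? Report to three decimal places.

Labor's share = 1 − 0.49 − 0.25 = 0.26.
The capital stock: 0.49 × 6.6 = 3.234 pp.
Average years of schooling: 0.25 × 4.6 = 1.15 pp.
Employment: 0.26 × 2 = 0.52 pp.
TFP growth = 7.1 − 4.904 = 2.196%.

2.196%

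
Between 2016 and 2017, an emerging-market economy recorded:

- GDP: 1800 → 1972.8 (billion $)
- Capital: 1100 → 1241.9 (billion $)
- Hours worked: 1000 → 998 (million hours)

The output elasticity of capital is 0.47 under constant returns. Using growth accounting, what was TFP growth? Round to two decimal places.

GDP growth = (1972.8 − 1800) / 1800 = 9.6%.
Capital growth = (1241.9 − 1100) / 1100 = 12.9%.
Hours worked growth = (998 − 1000) / 1000 = -0.2%.
Labor's share = 1 − 0.47 = 0.53.
Capital: 0.47 × 12.9 = 6.063 pp.
Hours worked: 0.53 × (-0.2) = -0.106 pp.
TFP growth = 9.6 − 5.957 = 3.643%.

3.64%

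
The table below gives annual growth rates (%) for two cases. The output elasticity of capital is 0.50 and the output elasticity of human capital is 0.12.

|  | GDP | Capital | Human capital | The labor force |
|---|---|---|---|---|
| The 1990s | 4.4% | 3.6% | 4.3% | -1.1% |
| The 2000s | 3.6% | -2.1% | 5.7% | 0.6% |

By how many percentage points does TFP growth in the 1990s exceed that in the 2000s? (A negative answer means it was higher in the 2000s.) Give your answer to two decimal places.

-1.24 percentage points

Labor's share = 1 − 0.5 − 0.12 = 0.38.
The 1990s: TFP = 4.4 − 1.8 − 0.516 + 0.418 = 2.502%.
The 2000s: TFP = 3.6 + 1.05 − 0.684 − 0.228 = 3.738%.
Difference = 2.502 − (3.738) = -1.236 pp.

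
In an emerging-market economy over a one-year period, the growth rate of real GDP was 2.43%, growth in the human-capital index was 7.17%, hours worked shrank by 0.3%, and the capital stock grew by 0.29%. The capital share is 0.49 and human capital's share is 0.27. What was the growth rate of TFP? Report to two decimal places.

Labor's share = 1 − 0.49 − 0.27 = 0.24.
The capital stock: 0.49 × 0.29 = 0.1421 pp.
The human-capital index: 0.27 × 7.17 = 1.9359 pp.
Hours worked: 0.24 × (-0.3) = -0.072 pp.
TFP growth = 2.43 − 2.006 = 0.424%.

TFP grew 0.42%.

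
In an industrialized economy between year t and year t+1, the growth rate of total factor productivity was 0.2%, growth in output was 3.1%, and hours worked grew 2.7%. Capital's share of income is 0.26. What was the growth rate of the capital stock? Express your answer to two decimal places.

Labor's share = 1 − 0.26 = 0.74.
gY = gA + 0.74×2.7 + 0.26×g.
0.26×g = 3.1 − 0.2 − 1.998 = 0.902.
g = 0.902 / 0.26 = 3.4692%.

3.47%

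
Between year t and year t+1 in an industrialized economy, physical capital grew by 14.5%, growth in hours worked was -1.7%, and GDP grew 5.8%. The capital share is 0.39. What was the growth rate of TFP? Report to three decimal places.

Labor's share = 1 − 0.39 = 0.61.
Physical capital: 0.39 × 14.5 = 5.655 pp.
Hours worked: 0.61 × (-1.7) = -1.037 pp.
TFP growth = 5.8 − 4.618 = 1.182%.

TFP growth was 1.182%.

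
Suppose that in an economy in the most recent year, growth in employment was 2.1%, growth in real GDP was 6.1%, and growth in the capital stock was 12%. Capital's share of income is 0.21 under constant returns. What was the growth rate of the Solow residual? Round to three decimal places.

1.921%

Labor's share = 1 − 0.21 = 0.79.
The capital stock: 0.21 × 12 = 2.52 pp.
Employment: 0.79 × 2.1 = 1.659 pp.
TFP growth = 6.1 − 4.179 = 1.921%.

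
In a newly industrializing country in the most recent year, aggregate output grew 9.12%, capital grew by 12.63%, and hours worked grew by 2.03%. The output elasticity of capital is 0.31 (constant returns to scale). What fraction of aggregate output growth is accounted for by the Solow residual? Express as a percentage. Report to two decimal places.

The Solow residual accounted for 41.71% of growth.

Labor's share = 1 − 0.31 = 0.69.
Capital: 0.31 × 12.63 = 3.9153 pp.
Hours worked: 0.69 × 2.03 = 1.4007 pp.
TFP growth = 9.12 − 5.316 = 3.804%.
TFP share of growth = 3.804 / 9.12 × 100 = 41.7105%.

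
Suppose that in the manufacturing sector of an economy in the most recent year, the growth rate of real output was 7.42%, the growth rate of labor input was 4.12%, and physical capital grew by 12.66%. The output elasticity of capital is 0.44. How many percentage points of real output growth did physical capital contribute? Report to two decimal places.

Contribution = share × growth = 0.44 × 12.66 = 5.5704 pp.

5.57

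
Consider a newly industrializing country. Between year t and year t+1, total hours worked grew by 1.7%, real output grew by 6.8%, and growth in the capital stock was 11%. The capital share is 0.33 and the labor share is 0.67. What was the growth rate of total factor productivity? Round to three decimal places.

2.031%

Labor's share = 1 − 0.33 = 0.67.
The capital stock: 0.33 × 11 = 3.63 pp.
Total hours worked: 0.67 × 1.7 = 1.139 pp.
TFP growth = 6.8 − 4.769 = 2.031%.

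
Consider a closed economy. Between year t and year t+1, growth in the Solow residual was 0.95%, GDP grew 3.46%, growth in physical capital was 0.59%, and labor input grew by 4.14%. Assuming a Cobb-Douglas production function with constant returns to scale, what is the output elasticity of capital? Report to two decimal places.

gY = gA + α·gK + (1−α)·gL, so gY − gA − gL = α(gK − gL).
3.46 − 0.95 − 4.14 = α × (0.59 − 4.14).
-1.63 = -3.55 α, so α = 0.4592.

The output elasticity of capital is 0.46.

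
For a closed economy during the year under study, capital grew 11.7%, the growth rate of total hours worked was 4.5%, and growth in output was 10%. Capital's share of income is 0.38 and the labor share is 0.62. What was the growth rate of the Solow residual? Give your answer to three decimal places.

Labor's share = 1 − 0.38 = 0.62.
Capital: 0.38 × 11.7 = 4.446 pp.
Total hours worked: 0.62 × 4.5 = 2.79 pp.
TFP growth = 10 − 7.236 = 2.764%.

2.764%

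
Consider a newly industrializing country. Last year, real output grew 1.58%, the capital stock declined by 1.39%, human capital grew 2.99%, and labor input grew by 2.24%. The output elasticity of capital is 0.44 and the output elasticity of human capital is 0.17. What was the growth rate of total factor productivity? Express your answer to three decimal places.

0.810%

Labor's share = 1 − 0.44 − 0.17 = 0.39.
The capital stock: 0.44 × (-1.39) = -0.6116 pp.
Human capital: 0.17 × 2.99 = 0.5083 pp.
Labor input: 0.39 × 2.24 = 0.8736 pp.
TFP growth = 1.58 − 0.7703 = 0.8097%.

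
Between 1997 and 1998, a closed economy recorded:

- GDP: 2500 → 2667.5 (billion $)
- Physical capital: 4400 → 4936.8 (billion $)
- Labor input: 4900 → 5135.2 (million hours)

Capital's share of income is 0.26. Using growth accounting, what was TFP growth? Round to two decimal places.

GDP growth = (2667.5 − 2500) / 2500 = 6.7%.
Physical capital growth = (4936.8 − 4400) / 4400 = 12.2%.
Labor input growth = (5135.2 − 4900) / 4900 = 4.8%.
Labor's share = 1 − 0.26 = 0.74.
Physical capital: 0.26 × 12.2 = 3.172 pp.
Labor input: 0.74 × 4.8 = 3.552 pp.
TFP growth = 6.7 − 6.724 = -0.024%.

-0.02%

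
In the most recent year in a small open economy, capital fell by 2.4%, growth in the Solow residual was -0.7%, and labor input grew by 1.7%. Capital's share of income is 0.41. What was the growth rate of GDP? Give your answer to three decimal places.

-0.681%

Labor's share = 1 − 0.41 = 0.59.
Capital: 0.41 × (-2.4) = -0.984 pp.
Labor input: 0.59 × 1.7 = 1.003 pp.
Output growth = -0.7 + 0.019 = -0.681%.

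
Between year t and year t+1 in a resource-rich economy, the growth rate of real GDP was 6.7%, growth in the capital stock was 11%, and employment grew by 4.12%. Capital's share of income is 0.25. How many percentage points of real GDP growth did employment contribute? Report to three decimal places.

3.090

Labor's share = 1 − 0.25 = 0.75.
Contribution = share × growth = 0.75 × 4.12 = 3.09 pp.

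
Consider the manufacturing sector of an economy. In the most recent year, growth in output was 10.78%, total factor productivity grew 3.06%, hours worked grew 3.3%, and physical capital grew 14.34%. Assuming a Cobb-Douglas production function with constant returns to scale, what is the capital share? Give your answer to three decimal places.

gY = gA + α·gK + (1−α)·gL, so gY − gA − gL = α(gK − gL).
10.78 − 3.06 − 3.3 = α × (14.34 − 3.3).
4.42 = 11.04 α, so α = 0.40036.

α = 0.400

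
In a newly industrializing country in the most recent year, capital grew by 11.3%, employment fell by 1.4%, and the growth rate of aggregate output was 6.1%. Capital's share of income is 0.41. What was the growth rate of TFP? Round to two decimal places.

2.29%

Labor's share = 1 − 0.41 = 0.59.
Capital: 0.41 × 11.3 = 4.633 pp.
Employment: 0.59 × (-1.4) = -0.826 pp.
TFP growth = 6.1 − 3.807 = 2.293%.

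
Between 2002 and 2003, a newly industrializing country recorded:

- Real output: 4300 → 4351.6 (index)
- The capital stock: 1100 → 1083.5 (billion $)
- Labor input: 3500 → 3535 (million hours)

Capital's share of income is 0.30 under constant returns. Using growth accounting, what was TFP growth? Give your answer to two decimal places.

0.95%

Real output growth = (4351.6 − 4300) / 4300 = 1.2%.
The capital stock growth = (1083.5 − 1100) / 1100 = -1.5%.
Labor input growth = (3535 − 3500) / 3500 = 1%.
Labor's share = 1 − 0.3 = 0.7.
The capital stock: 0.3 × (-1.5) = -0.45 pp.
Labor input: 0.7 × 1 = 0.7 pp.
TFP growth = 1.2 − 0.25 = 0.95%.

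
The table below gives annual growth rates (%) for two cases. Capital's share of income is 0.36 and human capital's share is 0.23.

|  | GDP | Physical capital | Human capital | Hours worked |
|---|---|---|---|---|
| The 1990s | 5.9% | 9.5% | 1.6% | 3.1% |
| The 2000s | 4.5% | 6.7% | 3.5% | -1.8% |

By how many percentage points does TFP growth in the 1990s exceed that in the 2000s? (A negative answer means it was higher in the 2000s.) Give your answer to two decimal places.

-1.18 percentage points

Labor's share = 1 − 0.36 − 0.23 = 0.41.
The 1990s: TFP = 5.9 − 3.42 − 0.368 − 1.271 = 0.841%.
The 2000s: TFP = 4.5 − 2.412 − 0.805 + 0.738 = 2.021%.
Difference = 0.841 − (2.021) = -1.18 pp.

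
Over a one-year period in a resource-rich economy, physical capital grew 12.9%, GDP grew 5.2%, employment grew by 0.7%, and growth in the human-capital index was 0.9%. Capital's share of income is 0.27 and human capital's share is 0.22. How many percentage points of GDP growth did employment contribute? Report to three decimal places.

0.357 percentage points

Labor's share = 1 − 0.27 − 0.22 = 0.51.
Contribution = share × growth = 0.51 × 0.7 = 0.357 pp.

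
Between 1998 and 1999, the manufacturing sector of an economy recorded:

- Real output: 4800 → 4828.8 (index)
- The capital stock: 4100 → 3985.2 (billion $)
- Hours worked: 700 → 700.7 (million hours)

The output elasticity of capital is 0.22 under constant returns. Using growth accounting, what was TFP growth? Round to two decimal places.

Real output growth = (4828.8 − 4800) / 4800 = 0.6%.
The capital stock growth = (3985.2 − 4100) / 4100 = -2.8%.
Hours worked growth = (700.7 − 700) / 700 = 0.1%.
Labor's share = 1 − 0.22 = 0.78.
The capital stock: 0.22 × (-2.8) = -0.616 pp.
Hours worked: 0.78 × 0.1 = 0.078 pp.
TFP growth = 0.6 + 0.538 = 1.138%.

1.14%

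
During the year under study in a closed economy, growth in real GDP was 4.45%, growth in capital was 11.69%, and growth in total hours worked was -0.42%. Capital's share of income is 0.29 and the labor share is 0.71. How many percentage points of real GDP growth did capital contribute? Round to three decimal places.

Contribution = share × growth = 0.29 × 11.69 = 3.3901 pp.

3.390 pp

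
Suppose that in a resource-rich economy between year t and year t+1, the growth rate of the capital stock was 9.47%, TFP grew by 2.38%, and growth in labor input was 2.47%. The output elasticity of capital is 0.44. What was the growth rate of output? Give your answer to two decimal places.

Labor's share = 1 − 0.44 = 0.56.
The capital stock: 0.44 × 9.47 = 4.1668 pp.
Labor input: 0.56 × 2.47 = 1.3832 pp.
Output growth = 2.38 + 5.55 = 7.93%.

7.93%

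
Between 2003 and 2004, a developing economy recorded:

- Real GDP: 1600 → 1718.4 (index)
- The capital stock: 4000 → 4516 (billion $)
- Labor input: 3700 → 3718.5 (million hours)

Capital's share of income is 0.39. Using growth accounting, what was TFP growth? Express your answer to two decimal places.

Real GDP growth = (1718.4 − 1600) / 1600 = 7.4%.
The capital stock growth = (4516 − 4000) / 4000 = 12.9%.
Labor input growth = (3718.5 − 3700) / 3700 = 0.5%.
Labor's share = 1 − 0.39 = 0.61.
The capital stock: 0.39 × 12.9 = 5.031 pp.
Labor input: 0.61 × 0.5 = 0.305 pp.
TFP growth = 7.4 − 5.336 = 2.064%.

2.06%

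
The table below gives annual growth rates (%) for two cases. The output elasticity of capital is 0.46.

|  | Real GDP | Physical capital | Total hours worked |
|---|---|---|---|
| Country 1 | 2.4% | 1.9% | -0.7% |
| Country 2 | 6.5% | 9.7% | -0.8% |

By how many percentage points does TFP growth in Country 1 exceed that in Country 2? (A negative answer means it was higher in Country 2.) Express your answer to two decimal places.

-0.57 percentage points

Labor's share = 1 − 0.46 = 0.54.
Country 1: TFP = 2.4 − 0.874 + 0.378 = 1.904%.
Country 2: TFP = 6.5 − 4.462 + 0.432 = 2.47%.
Difference = 1.904 − (2.47) = -0.566 pp.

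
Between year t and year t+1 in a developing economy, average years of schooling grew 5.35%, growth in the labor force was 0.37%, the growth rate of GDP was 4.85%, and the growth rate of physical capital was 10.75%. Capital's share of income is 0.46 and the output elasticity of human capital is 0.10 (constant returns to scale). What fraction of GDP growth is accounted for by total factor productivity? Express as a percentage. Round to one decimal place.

Total factor productivity accounted for -16.3% of growth.

Labor's share = 1 − 0.46 − 0.1 = 0.44.
Physical capital: 0.46 × 10.75 = 4.945 pp.
Average years of schooling: 0.1 × 5.35 = 0.535 pp.
The labor force: 0.44 × 0.37 = 0.1628 pp.
TFP growth = 4.85 − 5.6428 = -0.7928%.
TFP share of growth = -0.7928 / 4.85 × 100 = -16.346%.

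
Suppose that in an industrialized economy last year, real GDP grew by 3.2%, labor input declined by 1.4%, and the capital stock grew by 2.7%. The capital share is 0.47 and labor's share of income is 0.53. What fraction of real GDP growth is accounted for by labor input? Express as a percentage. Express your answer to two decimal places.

Labor's share = 1 − 0.47 = 0.53.
Labor input contributed 0.53 × (-1.4) = -0.742 pp.
Share of growth = -0.742 / 3.2 × 100 = -23.1875%.

-23.19%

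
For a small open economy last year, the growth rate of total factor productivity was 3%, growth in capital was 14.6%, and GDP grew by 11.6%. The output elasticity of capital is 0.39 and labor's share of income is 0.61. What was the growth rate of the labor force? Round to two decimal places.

The labor force growth was 4.76%.

Labor's share = 1 − 0.39 = 0.61.
gY = gA + 0.39×14.6 + 0.61×g.
0.61×g = 11.6 − 3 − 5.694 = 2.906.
g = 2.906 / 0.61 = 4.7639%.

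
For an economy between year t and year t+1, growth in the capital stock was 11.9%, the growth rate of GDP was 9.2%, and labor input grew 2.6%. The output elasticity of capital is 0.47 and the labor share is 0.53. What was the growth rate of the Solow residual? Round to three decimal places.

Labor's share = 1 − 0.47 = 0.53.
The capital stock: 0.47 × 11.9 = 5.593 pp.
Labor input: 0.53 × 2.6 = 1.378 pp.
TFP growth = 9.2 − 6.971 = 2.229%.

The Solow residual grew 2.229%.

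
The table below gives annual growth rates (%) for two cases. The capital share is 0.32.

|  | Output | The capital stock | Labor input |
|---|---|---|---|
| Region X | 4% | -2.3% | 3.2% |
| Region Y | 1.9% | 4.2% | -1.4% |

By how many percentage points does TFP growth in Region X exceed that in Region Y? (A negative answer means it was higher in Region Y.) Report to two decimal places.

1.05 percentage points

Labor's share = 1 − 0.32 = 0.68.
Region X: TFP = 4 + 0.736 − 2.176 = 2.56%.
Region Y: TFP = 1.9 − 1.344 + 0.952 = 1.508%.
Difference = 2.56 − (1.508) = 1.052 pp.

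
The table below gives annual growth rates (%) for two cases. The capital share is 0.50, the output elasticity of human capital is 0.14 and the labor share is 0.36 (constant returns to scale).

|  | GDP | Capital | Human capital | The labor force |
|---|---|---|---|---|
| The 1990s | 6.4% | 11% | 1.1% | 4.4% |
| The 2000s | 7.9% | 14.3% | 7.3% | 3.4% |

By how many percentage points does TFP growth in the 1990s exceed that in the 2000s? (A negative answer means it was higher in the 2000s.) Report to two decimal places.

Labor's share = 1 − 0.5 − 0.14 = 0.36.
The 1990s: TFP = 6.4 − 5.5 − 0.154 − 1.584 = -0.838%.
The 2000s: TFP = 7.9 − 7.15 − 1.022 − 1.224 = -1.496%.
Difference = -0.838 − (-1.496) = 0.658 pp.

0.66 percentage points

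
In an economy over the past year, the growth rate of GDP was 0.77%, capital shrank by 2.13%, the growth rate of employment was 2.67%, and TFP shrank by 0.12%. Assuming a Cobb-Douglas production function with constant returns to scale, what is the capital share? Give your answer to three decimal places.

0.371

gY = gA + α·gK + (1−α)·gL, so gY − gA − gL = α(gK − gL).
0.77 + 0.12 − 2.67 = α × (-2.13 − 2.67).
-1.78 = -4.8 α, so α = 0.37083.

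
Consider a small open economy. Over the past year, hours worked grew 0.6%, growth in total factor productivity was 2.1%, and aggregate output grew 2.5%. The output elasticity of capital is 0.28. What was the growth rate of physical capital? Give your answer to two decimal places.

-0.11%

Labor's share = 1 − 0.28 = 0.72.
gY = gA + 0.72×0.6 + 0.28×g.
0.28×g = 2.5 − 2.1 − 0.432 = -0.032.
g = -0.032 / 0.28 = -0.1143%.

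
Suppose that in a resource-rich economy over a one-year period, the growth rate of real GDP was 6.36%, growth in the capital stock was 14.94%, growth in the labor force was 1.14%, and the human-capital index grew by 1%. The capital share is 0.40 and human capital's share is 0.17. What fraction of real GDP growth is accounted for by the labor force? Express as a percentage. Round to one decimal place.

7.7%

Labor's share = 1 − 0.4 − 0.17 = 0.43.
The labor force contributed 0.43 × 1.14 = 0.4902 pp.
Share of growth = 0.4902 / 6.36 × 100 = 7.708%.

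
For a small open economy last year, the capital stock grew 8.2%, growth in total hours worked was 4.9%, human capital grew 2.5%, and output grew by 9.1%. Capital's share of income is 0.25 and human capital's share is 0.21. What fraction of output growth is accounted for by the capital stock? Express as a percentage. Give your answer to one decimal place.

The capital stock accounted for 22.5% of growth.

The capital stock contributed 0.25 × 8.2 = 2.05 pp.
Share of growth = 2.05 / 9.1 × 100 = 22.527%.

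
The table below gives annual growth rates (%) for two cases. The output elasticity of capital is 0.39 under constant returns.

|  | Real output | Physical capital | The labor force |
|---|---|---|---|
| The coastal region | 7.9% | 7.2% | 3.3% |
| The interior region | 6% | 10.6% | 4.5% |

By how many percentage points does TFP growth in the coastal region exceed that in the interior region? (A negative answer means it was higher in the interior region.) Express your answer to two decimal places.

3.96 percentage points

Labor's share = 1 − 0.39 = 0.61.
The coastal region: TFP = 7.9 − 2.808 − 2.013 = 3.079%.
The interior region: TFP = 6 − 4.134 − 2.745 = -0.879%.
Difference = 3.079 − (-0.879) = 3.958 pp.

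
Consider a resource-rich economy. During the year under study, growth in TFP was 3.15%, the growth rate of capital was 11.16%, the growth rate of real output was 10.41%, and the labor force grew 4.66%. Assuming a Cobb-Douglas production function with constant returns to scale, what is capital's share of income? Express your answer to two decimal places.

Capital's share of income is 0.40.

gY = gA + α·gK + (1−α)·gL, so gY − gA − gL = α(gK − gL).
10.41 − 3.15 − 4.66 = α × (11.16 − 4.66).
2.6 = 6.5 α, so α = 0.4.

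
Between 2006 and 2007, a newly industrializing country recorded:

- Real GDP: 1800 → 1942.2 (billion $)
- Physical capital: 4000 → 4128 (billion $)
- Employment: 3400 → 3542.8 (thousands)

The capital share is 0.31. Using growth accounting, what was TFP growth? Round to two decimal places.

Real GDP growth = (1942.2 − 1800) / 1800 = 7.9%.
Physical capital growth = (4128 − 4000) / 4000 = 3.2%.
Employment growth = (3542.8 − 3400) / 3400 = 4.2%.
Labor's share = 1 − 0.31 = 0.69.
Physical capital: 0.31 × 3.2 = 0.992 pp.
Employment: 0.69 × 4.2 = 2.898 pp.
TFP growth = 7.9 − 3.89 = 4.01%.

4.01%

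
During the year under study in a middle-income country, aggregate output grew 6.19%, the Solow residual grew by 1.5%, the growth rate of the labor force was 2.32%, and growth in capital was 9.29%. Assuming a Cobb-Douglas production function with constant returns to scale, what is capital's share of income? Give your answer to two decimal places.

gY = gA + α·gK + (1−α)·gL, so gY − gA − gL = α(gK − gL).
6.19 − 1.5 − 2.32 = α × (9.29 − 2.32).
2.37 = 6.97 α, so α = 0.34.

Capital's share of income is 0.34.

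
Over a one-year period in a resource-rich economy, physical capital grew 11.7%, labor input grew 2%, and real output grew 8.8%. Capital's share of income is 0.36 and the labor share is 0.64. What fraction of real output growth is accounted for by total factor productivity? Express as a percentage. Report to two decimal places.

Total factor productivity accounted for 37.59% of growth.

Labor's share = 1 − 0.36 = 0.64.
Physical capital: 0.36 × 11.7 = 4.212 pp.
Labor input: 0.64 × 2 = 1.28 pp.
TFP growth = 8.8 − 5.492 = 3.308%.
TFP share of growth = 3.308 / 8.8 × 100 = 37.5909%.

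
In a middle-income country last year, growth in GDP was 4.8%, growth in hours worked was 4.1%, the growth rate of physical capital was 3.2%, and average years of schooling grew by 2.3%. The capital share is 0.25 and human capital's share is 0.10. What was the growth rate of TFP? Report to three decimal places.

Labor's share = 1 − 0.25 − 0.1 = 0.65.
Physical capital: 0.25 × 3.2 = 0.8 pp.
Average years of schooling: 0.1 × 2.3 = 0.23 pp.
Hours worked: 0.65 × 4.1 = 2.665 pp.
TFP growth = 4.8 − 3.695 = 1.105%.

1.105%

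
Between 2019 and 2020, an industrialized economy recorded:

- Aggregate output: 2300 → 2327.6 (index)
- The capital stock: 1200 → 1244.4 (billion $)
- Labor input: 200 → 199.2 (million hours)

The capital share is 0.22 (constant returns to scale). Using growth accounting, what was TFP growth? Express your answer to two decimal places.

Aggregate output growth = (2327.6 − 2300) / 2300 = 1.2%.
The capital stock growth = (1244.4 − 1200) / 1200 = 3.7%.
Labor input growth = (199.2 − 200) / 200 = -0.4%.
Labor's share = 1 − 0.22 = 0.78.
The capital stock: 0.22 × 3.7 = 0.814 pp.
Labor input: 0.78 × (-0.4) = -0.312 pp.
TFP growth = 1.2 − 0.502 = 0.698%.

0.70%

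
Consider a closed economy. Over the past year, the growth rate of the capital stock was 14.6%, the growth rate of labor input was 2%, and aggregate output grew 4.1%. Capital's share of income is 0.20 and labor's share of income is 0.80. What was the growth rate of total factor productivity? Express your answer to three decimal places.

Labor's share = 1 − 0.2 = 0.8.
The capital stock: 0.2 × 14.6 = 2.92 pp.
Labor input: 0.8 × 2 = 1.6 pp.
TFP growth = 4.1 − 4.52 = -0.42%.

-0.420%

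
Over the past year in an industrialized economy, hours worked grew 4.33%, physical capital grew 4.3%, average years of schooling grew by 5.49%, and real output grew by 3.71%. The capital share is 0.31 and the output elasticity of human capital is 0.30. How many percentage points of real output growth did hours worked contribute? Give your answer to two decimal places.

Labor's share = 1 − 0.31 − 0.3 = 0.39.
Contribution = share × growth = 0.39 × 4.33 = 1.6887 pp.

1.69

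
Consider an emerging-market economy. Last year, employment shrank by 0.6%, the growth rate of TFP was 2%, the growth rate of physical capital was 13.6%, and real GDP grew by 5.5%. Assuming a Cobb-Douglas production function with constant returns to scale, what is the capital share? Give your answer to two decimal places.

The capital share is 0.29.

gY = gA + α·gK + (1−α)·gL, so gY − gA − gL = α(gK − gL).
5.5 − 2 + 0.6 = α × (13.6 − (-0.6)).
4.1 = 14.2 α, so α = 0.2887.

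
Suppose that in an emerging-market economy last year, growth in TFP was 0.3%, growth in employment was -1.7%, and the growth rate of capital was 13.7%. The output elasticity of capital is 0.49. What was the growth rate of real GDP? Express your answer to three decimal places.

6.146%

Labor's share = 1 − 0.49 = 0.51.
Capital: 0.49 × 13.7 = 6.713 pp.
Employment: 0.51 × (-1.7) = -0.867 pp.
Output growth = 0.3 + 5.846 = 6.146%.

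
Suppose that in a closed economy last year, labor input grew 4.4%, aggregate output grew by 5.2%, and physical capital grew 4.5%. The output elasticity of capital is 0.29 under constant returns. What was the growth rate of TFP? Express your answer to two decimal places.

0.77%

Labor's share = 1 − 0.29 = 0.71.
Physical capital: 0.29 × 4.5 = 1.305 pp.
Labor input: 0.71 × 4.4 = 3.124 pp.
TFP growth = 5.2 − 4.429 = 0.771%.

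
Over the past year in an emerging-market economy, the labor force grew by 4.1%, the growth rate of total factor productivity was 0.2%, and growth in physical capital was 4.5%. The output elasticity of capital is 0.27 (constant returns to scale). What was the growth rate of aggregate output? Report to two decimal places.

4.41%

Labor's share = 1 − 0.27 = 0.73.
Physical capital: 0.27 × 4.5 = 1.215 pp.
The labor force: 0.73 × 4.1 = 2.993 pp.
Output growth = 0.2 + 4.208 = 4.408%.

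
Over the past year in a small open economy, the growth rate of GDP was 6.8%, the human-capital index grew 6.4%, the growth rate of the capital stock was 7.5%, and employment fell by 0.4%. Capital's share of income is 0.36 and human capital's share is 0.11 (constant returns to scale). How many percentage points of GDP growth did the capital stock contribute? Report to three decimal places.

Contribution = share × growth = 0.36 × 7.5 = 2.7 pp.

2.700 percentage points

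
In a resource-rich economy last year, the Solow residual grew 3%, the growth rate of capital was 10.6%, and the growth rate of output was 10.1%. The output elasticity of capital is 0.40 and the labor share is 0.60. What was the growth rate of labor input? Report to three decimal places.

Labor's share = 1 − 0.4 = 0.6.
gY = gA + 0.4×10.6 + 0.6×g.
0.6×g = 10.1 − 3 − 4.24 = 2.86.
g = 2.86 / 0.6 = 4.76667%.

Labor input growth was 4.767%.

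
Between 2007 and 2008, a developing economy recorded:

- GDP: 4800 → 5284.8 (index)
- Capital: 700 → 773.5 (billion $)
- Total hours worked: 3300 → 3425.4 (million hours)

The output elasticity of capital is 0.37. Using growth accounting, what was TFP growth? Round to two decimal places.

GDP growth = (5284.8 − 4800) / 4800 = 10.1%.
Capital growth = (773.5 − 700) / 700 = 10.5%.
Total hours worked growth = (3425.4 − 3300) / 3300 = 3.8%.
Labor's share = 1 − 0.37 = 0.63.
Capital: 0.37 × 10.5 = 3.885 pp.
Total hours worked: 0.63 × 3.8 = 2.394 pp.
TFP growth = 10.1 − 6.279 = 3.821%.

3.82%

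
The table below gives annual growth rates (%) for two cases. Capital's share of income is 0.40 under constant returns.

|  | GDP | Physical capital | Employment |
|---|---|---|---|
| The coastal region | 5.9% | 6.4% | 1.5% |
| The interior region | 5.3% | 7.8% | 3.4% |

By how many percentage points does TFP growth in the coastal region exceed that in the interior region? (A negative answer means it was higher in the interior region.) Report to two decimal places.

2.30 percentage points

Labor's share = 1 − 0.4 = 0.6.
The coastal region: TFP = 5.9 − 2.56 − 0.9 = 2.44%.
The interior region: TFP = 5.3 − 3.12 − 2.04 = 0.14%.
Difference = 2.44 − (0.14) = 2.3 pp.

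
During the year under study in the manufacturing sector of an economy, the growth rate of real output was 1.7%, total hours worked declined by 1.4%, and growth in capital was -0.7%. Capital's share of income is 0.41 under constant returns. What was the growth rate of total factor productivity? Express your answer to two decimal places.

2.81%

Labor's share = 1 − 0.41 = 0.59.
Capital: 0.41 × (-0.7) = -0.287 pp.
Total hours worked: 0.59 × (-1.4) = -0.826 pp.
TFP growth = 1.7 + 1.113 = 2.813%.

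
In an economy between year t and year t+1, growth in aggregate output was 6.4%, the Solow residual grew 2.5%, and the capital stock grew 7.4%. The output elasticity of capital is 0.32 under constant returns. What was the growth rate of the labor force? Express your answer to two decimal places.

Labor's share = 1 − 0.32 = 0.68.
gY = gA + 0.32×7.4 + 0.68×g.
0.68×g = 6.4 − 2.5 − 2.368 = 1.532.
g = 1.532 / 0.68 = 2.2529%.

2.25%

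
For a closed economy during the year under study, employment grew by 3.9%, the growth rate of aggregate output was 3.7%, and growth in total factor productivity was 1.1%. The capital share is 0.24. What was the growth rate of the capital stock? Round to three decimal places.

-1.517%

Labor's share = 1 − 0.24 = 0.76.
gY = gA + 0.76×3.9 + 0.24×g.
0.24×g = 3.7 − 1.1 − 2.964 = -0.364.
g = -0.364 / 0.24 = -1.51667%.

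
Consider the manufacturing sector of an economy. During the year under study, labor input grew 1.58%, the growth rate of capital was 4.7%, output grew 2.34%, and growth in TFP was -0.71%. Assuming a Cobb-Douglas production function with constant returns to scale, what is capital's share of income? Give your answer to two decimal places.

Capital's share of income is 0.47.

gY = gA + α·gK + (1−α)·gL, so gY − gA − gL = α(gK − gL).
2.34 + 0.71 − 1.58 = α × (4.7 − 1.58).
1.47 = 3.12 α, so α = 0.4712.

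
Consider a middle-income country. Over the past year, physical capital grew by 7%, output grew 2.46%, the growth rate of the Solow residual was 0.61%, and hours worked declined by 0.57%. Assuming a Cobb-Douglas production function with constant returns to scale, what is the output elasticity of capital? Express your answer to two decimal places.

0.32

gY = gA + α·gK + (1−α)·gL, so gY − gA − gL = α(gK − gL).
2.46 − 0.61 + 0.57 = α × (7 − (-0.57)).
2.42 = 7.57 α, so α = 0.3197.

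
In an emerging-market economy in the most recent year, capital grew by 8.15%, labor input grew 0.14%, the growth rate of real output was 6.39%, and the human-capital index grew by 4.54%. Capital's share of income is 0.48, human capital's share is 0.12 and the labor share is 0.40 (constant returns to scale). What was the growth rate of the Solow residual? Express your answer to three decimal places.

The Solow residual growth was 1.877%.

Labor's share = 1 − 0.48 − 0.12 = 0.4.
Capital: 0.48 × 8.15 = 3.912 pp.
The human-capital index: 0.12 × 4.54 = 0.5448 pp.
Labor input: 0.4 × 0.14 = 0.056 pp.
TFP growth = 6.39 − 4.5128 = 1.8772%.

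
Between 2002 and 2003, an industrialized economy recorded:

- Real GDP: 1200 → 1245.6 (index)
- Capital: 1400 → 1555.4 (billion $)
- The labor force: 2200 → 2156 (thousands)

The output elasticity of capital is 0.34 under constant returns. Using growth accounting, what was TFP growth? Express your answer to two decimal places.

TFP growth was 1.35%.

Real GDP growth = (1245.6 − 1200) / 1200 = 3.8%.
Capital growth = (1555.4 − 1400) / 1400 = 11.1%.
The labor force growth = (2156 − 2200) / 2200 = -2%.
Labor's share = 1 − 0.34 = 0.66.
Capital: 0.34 × 11.1 = 3.774 pp.
The labor force: 0.66 × (-2) = -1.32 pp.
TFP growth = 3.8 − 2.454 = 1.346%.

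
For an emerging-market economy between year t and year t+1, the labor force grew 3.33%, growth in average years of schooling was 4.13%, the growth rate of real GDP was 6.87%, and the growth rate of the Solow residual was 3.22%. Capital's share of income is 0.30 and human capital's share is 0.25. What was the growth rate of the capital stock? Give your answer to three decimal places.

3.730%

Labor's share = 1 − 0.3 − 0.25 = 0.45.
gY = gA + 0.25×4.13 + 0.45×3.33 + 0.3×g.
0.3×g = 6.87 − 3.22 − 2.531 = 1.119.
g = 1.119 / 0.3 = 3.73%.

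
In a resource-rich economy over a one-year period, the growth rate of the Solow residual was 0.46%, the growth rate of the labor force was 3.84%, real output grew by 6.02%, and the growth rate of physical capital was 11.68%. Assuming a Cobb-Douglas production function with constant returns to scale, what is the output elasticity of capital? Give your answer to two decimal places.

gY = gA + α·gK + (1−α)·gL, so gY − gA − gL = α(gK − gL).
6.02 − 0.46 − 3.84 = α × (11.68 − 3.84).
1.72 = 7.84 α, so α = 0.2194.

0.22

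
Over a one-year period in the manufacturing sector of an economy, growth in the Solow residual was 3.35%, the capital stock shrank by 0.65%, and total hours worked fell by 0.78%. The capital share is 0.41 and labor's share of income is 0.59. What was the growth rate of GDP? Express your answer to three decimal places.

2.623%

Labor's share = 1 − 0.41 = 0.59.
The capital stock: 0.41 × (-0.65) = -0.2665 pp.
Total hours worked: 0.59 × (-0.78) = -0.4602 pp.
Output growth = 3.35 + (-0.7267) = 2.6233%.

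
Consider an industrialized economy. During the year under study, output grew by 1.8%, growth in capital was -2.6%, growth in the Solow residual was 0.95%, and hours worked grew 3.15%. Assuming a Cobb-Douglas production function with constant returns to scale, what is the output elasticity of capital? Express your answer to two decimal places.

The output elasticity of capital is 0.40.

gY = gA + α·gK + (1−α)·gL, so gY − gA − gL = α(gK − gL).
1.8 − 0.95 − 3.15 = α × (-2.6 − 3.15).
-2.3 = -5.75 α, so α = 0.4.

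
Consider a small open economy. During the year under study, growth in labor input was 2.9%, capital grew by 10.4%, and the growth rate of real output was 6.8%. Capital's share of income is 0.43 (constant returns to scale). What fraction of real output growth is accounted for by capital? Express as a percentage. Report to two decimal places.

Capital contributed 0.43 × 10.4 = 4.472 pp.
Share of growth = 4.472 / 6.8 × 100 = 65.7647%.

65.76%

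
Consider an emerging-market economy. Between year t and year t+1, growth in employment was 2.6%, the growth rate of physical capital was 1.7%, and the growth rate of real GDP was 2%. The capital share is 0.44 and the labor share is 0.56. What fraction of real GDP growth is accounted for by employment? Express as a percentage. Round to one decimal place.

Employment accounted for 72.8% of growth.

Labor's share = 1 − 0.44 = 0.56.
Employment contributed 0.56 × 2.6 = 1.456 pp.
Share of growth = 1.456 / 2 × 100 = 72.8%.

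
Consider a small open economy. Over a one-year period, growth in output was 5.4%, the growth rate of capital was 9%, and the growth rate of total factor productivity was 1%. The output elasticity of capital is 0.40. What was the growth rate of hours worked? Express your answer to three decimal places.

Labor's share = 1 − 0.4 = 0.6.
gY = gA + 0.4×9 + 0.6×g.
0.6×g = 5.4 − 1 − 3.6 = 0.8.
g = 0.8 / 0.6 = 1.33333%.

1.333%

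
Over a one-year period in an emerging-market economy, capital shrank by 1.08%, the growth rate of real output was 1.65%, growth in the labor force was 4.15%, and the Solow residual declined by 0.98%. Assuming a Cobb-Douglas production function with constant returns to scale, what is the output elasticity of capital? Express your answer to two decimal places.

α = 0.29

gY = gA + α·gK + (1−α)·gL, so gY − gA − gL = α(gK − gL).
1.65 + 0.98 − 4.15 = α × (-1.08 − 4.15).
-1.52 = -5.23 α, so α = 0.2906.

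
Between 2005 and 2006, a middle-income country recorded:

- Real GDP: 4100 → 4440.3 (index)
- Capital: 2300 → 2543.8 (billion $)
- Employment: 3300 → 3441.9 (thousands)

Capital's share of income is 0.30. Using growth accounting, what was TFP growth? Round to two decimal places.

Real GDP growth = (4440.3 − 4100) / 4100 = 8.3%.
Capital growth = (2543.8 − 2300) / 2300 = 10.6%.
Employment growth = (3441.9 − 3300) / 3300 = 4.3%.
Labor's share = 1 − 0.3 = 0.7.
Capital: 0.3 × 10.6 = 3.18 pp.
Employment: 0.7 × 4.3 = 3.01 pp.
TFP growth = 8.3 − 6.19 = 2.11%.

2.11%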